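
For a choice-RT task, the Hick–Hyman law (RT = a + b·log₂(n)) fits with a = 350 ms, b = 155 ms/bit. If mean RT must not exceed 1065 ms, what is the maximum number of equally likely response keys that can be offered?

24

155·log₂ n ≤ 1065 − 350 = 715, giving log₂ n ≤ 4.6129 and n ≤ 24.469. The largest whole number is 24.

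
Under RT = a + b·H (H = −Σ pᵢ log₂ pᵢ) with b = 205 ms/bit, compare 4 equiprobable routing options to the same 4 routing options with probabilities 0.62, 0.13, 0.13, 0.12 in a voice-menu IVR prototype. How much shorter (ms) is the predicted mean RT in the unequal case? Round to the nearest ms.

90 ms

The RT saving is b·ΔH. Equiprobable H₀ = log₂(4) = 2.0000 bits; with the given probabilities H = 1.5599 bits.
b·(H₀ − H) = 205 × (2.0000 − 1.5599) = 90.21 ms.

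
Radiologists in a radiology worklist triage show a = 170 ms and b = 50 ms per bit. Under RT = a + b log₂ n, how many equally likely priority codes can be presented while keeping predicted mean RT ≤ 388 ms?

Information budget: (388 − 170)/50 = 4.3600 bits, so n ≤ 2^4.3600 = 20.535 → at most 20.

20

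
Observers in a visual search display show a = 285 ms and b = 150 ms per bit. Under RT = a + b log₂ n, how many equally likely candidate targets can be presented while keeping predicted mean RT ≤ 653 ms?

5

Information budget: (653 − 285)/150 = 2.4533 bits, so n ≤ 2^2.4533 = 5.477 → at most 5.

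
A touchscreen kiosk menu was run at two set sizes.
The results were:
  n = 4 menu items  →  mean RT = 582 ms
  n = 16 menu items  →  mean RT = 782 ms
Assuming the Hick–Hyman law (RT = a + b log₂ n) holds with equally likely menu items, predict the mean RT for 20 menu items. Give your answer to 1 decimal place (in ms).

Fit slope and intercept:
  b = (782 − 582) / (log₂ 16 − log₂ 4) = 200 / (4 − 2) = 100.000 ms/bit
  a = 582 − 100.000 × 2 = 382.000 ms
Then RT(20) = 382.000 + 100.000 × log₂ 20 = 382.000 + 100.000 × 4.3219 ≈ 814.193 ms.

814.2 ms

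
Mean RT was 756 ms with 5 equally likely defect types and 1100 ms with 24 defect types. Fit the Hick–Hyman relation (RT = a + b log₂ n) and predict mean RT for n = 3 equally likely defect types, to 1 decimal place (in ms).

With log₂ n on the abscissa the relation is linear; from the two conditions:
  b = (1100 − 756) / (log₂ 24 − log₂ 5) = 344 / (4.5850 − 2.3219) = 152.008 ms/bit
  a = 756 − 152.008 × 2.3219 = 403.048 ms
Then RT(3) = 403.048 + 152.008 × log₂ 3 = 403.048 + 152.008 × 1.5850 ≈ 643.975 ms.

644.0 ms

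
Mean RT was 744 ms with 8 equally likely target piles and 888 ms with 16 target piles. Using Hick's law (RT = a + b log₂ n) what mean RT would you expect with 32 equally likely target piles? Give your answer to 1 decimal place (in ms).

With log₂ n on the abscissa the relation is linear; from the two conditions:
  b = (888 − 744) / (log₂ 16 − log₂ 8) = 144 / (4 − 3) = 144.000 ms/bit
  a = 744 − 144.000 × 3 = 312.000 ms
Then RT(32) = 312.000 + 144.000 × log₂ 32 = 312.000 + 144.000 × 5 ≈ 1032.000 ms.

1032.0 ms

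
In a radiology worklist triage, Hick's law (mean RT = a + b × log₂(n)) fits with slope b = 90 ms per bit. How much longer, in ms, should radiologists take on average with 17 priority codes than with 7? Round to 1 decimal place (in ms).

115.2 ms

ΔRT = (a + b log₂ n₂) − (a + b log₂ n₁) = b·(log₂ n₂ − log₂ n₁).
log₂(17) − log₂(7) = 4.0875 − 2.8074 = 1.2801.
ΔRT = 90 × 1.2801 = 115.210 ms.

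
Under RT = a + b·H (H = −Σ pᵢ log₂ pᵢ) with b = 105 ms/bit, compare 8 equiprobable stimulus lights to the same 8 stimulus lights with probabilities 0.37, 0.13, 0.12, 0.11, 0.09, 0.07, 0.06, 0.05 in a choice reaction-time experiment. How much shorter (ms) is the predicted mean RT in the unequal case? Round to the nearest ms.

34 ms

The RT saving is b·ΔH. Equiprobable H₀ = log₂(8) = 3.0000 bits; with the given probabilities H = 2.6716 bits.
b·(H₀ − H) = 105 × (3.0000 − 2.6716) = 34.49 ms.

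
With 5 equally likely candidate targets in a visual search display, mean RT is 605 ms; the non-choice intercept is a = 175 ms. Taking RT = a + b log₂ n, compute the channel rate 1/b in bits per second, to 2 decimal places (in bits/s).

b = (605 − 175)/log₂ 5 = 430/2.3219 = 185.191 ms per bit = 0.18519 s/bit; the reciprocal is 5.400 bits/s.

5.40 bits/s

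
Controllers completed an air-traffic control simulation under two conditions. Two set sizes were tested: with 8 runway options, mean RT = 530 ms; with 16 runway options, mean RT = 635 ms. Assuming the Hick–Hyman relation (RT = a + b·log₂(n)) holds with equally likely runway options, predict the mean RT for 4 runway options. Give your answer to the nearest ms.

425 ms

With log₂ n on the abscissa the relation is linear; from the two conditions:
  b = (635 − 530) / (log₂ 16 − log₂ 8) = 105 / (4 − 3) = 105 ms/bit
  a = 530 − 105 × 3 = 215 ms
Then RT(4) = 215 + 105 × log₂ 4 = 215 + 105 × 2 ≈ 425.000 ms.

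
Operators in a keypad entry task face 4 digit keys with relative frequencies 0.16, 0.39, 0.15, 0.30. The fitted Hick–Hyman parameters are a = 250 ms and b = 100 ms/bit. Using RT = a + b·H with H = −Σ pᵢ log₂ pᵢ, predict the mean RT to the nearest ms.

Entropy contributions −pᵢ log₂ pᵢ: 0.4230, 0.5298, 0.4105, 0.5211; sum H = 1.8844 bits.
RT = a + bH = 250 + 100·1.8844 = 438.44 ms.

438 ms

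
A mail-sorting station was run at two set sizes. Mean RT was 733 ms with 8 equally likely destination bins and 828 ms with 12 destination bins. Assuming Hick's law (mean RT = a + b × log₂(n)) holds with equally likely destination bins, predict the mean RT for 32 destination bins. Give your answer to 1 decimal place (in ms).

RT is linear in log₂ n, so two points fix the line:
  b = (828 − 733) / (log₂ 12 − log₂ 8) = 95 / (3.5850 − 3) = 162.404 ms/bit
  a = 733 − 162.404 × 3 = 245.789 ms
Then RT(32) = 245.789 + 162.404 × log₂ 32 = 245.789 + 162.404 × 5 ≈ 1057.807 ms.

1057.8 ms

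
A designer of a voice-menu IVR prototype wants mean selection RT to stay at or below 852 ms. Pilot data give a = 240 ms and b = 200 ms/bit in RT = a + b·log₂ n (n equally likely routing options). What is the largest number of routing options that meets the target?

Information budget: (852 − 240)/200 = 3.0600 bits, so n ≤ 2^3.0600 = 8.340 → at most 8.

8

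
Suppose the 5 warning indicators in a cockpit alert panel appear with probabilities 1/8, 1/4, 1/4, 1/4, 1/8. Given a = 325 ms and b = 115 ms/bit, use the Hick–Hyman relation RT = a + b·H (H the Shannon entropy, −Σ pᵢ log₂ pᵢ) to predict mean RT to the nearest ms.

584 ms

Each term −pᵢ log₂ pᵢ: 0.125·3 + 0.25·2 + 0.25·2 + 0.25·2 + 0.125·3; summed, H = 2.250 bits.
Mean RT = a + bH = 325 + 115·2.250 = 583.75 ms.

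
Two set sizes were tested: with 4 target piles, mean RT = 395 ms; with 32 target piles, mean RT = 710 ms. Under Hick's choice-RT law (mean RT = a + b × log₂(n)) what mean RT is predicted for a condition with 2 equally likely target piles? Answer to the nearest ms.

Fit slope and intercept:
  b = (710 − 395) / (log₂ 32 − log₂ 4) = 315 / (5 − 2) = 105 ms/bit
  a = 395 − 105 × 2 = 185 ms
Then RT(2) = 185 + 105 × log₂ 2 = 185 + 105 × 1 ≈ 290.000 ms.

290 ms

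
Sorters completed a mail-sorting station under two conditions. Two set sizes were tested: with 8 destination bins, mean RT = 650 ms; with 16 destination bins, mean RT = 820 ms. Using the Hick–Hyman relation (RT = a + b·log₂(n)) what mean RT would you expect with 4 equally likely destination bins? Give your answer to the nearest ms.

Solve the two-equation system in a and b:
  b = (820 − 650) / (log₂ 16 − log₂ 8) = 170 / (4 − 3) = 170 ms/bit
  a = 650 − 170 × 3 = 140 ms
Then RT(4) = 140 + 170 × log₂ 4 = 140 + 170 × 2 ≈ 480.000 ms.

480 ms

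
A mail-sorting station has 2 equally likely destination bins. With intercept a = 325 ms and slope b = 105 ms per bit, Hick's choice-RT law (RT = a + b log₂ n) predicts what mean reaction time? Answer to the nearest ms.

log₂(2) = 1 bits, so RT = 325 + 105 × 1 ≈ 430.000 ms.

430 ms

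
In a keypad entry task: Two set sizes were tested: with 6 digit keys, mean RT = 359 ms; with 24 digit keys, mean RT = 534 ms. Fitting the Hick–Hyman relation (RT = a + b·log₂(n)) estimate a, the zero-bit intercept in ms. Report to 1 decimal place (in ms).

Slope: b = (534 − 359) / (log₂ 24 − log₂ 6) = 175/2.0000 = 87.500 ms/bit.
a = RT₁ − b·log₂ n₁ = 359 − 87.500 × 2.5850 = 132.816 ms.

132.8 ms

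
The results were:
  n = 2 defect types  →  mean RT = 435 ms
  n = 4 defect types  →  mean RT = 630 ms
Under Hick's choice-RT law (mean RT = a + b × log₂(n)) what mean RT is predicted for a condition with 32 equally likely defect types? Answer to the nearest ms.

1215 ms

Fit slope and intercept:
  b = (630 − 435) / (log₂ 4 − log₂ 2) = 195 / (2 − 1) = 195 ms/bit
  a = 435 − 195 × 1 = 240 ms
Then RT(32) = 240 + 195 × log₂ 32 = 240 + 195 × 5 ≈ 1215.000 ms.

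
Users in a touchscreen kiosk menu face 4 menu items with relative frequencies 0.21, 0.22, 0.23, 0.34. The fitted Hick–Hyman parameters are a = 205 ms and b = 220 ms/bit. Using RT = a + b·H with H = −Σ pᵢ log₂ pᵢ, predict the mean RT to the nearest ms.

638 ms

H = 0.21·log₂(1/0.21) + 0.22·log₂(1/0.22) + 0.23·log₂(1/0.23) + 0.34·log₂(1/0.34) = 1.9702 bits.
RT = 205 + 220 × 1.9702 = 638.45 ms.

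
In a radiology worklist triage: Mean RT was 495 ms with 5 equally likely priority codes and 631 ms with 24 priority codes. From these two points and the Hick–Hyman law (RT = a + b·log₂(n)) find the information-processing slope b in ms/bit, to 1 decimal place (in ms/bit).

60.1 ms/bit

Slope: b = (631 − 495) / (log₂ 24 − log₂ 5) = 136/2.2630 = 60.096 ms/bit.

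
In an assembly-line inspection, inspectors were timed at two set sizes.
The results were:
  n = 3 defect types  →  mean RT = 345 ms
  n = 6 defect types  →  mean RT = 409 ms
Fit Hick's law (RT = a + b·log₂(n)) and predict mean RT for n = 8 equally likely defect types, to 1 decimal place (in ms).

RT is linear in log₂ n, so two points fix the line:
  b = (409 − 345) / (log₂ 6 − log₂ 3) = 64 / (2.5850 − 1.5850) = 64.000 ms/bit
  a = 345 − 64.000 × 1.5850 = 243.562 ms
Then RT(8) = 243.562 + 64.000 × log₂ 8 = 243.562 + 64.000 × 3 ≈ 435.562 ms.

435.6 ms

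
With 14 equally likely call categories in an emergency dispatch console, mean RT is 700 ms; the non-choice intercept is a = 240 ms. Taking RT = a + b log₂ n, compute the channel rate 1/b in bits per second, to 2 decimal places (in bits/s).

8.28 bits/s

b = (700 − 240)/log₂ 14 = 460/3.8074 = 120.819 ms per bit = 0.12082 s/bit; the reciprocal is 8.277 bits/s.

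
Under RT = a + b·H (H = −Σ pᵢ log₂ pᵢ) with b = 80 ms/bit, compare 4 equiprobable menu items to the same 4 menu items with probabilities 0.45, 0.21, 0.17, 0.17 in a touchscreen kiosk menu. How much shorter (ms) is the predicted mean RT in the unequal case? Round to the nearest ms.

Equiprobable entropy H₀ = log₂ 4 = 2.0000 bits.
Skewed entropy H = −Σ pᵢ log₂ pᵢ = 1.8604 bits.
ΔRT = b·(H₀ − H) = 80 × 0.1396 = 11.17 ms.

11 ms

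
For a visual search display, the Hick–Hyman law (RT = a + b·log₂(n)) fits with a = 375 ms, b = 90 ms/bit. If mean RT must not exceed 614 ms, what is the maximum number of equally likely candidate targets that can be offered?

6

90·log₂ n ≤ 614 − 375 = 239, giving log₂ n ≤ 2.6556 and n ≤ 6.301. The largest whole number is 6.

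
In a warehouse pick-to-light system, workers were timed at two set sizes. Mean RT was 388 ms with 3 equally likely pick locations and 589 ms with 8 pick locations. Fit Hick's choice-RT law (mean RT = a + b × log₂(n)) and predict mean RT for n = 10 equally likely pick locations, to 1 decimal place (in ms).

634.7 ms

Fit slope and intercept:
  b = (589 − 388) / (log₂ 8 − log₂ 3) = 201 / (3 − 1.5850) = 142.046 ms/bit
  a = 388 − 142.046 × 1.5850 = 162.863 ms
Then RT(10) = 162.863 + 142.046 × log₂ 10 = 162.863 + 142.046 × 3.3219 ≈ 634.729 ms.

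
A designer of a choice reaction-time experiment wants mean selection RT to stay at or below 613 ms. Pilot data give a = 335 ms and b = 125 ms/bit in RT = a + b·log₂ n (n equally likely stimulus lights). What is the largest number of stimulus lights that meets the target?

Set 335 + 125·log₂ n ≤ 613 → log₂ n ≤ (613 − 335)/125 = 2.2240.
So n ≤ 2^2.2240 = 4.672; the largest integer n is 4.

4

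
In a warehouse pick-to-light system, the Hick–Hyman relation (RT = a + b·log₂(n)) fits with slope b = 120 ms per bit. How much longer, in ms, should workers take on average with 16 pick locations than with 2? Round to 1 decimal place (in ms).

360.0 ms

ΔRT = (a + b log₂ n₂) − (a + b log₂ n₁) = b·(log₂ n₂ − log₂ n₁).
log₂(16) − log₂(2) = log₂(16/2) = log₂(8) = 3.
ΔRT = 120 × 3.0000 = 360.000 ms.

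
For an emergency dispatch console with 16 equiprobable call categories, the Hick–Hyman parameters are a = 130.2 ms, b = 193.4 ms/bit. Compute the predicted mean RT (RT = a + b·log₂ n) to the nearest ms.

log₂(16) = 4 bits, so RT = 130.2 + 193.4 × 4 ≈ 903.800 ms.

904 ms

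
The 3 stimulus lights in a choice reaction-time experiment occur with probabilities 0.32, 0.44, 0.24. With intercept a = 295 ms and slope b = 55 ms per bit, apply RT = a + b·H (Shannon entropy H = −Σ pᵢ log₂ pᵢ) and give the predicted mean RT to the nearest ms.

H = 0.32·log₂(1/0.32) + 0.44·log₂(1/0.44) + 0.24·log₂(1/0.24) = 1.5413 bits.
RT = 295 + 55 × 1.5413 = 379.77 ms.

380 ms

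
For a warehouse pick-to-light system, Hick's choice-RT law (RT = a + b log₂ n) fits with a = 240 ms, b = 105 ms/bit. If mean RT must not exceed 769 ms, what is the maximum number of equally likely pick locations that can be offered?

Information budget: (769 − 240)/105 = 5.0381 bits, so n ≤ 2^5.0381 = 32.856 → at most 32.

32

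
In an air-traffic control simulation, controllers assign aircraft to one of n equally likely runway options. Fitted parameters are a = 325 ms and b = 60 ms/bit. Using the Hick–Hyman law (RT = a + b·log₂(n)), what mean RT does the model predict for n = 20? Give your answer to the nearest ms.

log₂(20) = 4.3219 bits, so RT = 325 + 60 × 4.3219 ≈ 584.316 ms.

584 ms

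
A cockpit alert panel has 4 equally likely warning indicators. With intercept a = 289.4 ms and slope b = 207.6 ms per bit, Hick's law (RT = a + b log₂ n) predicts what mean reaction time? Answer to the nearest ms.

705 ms

log₂(4) = 2 bits, so RT = 289.4 + 207.6 × 2 ≈ 704.600 ms.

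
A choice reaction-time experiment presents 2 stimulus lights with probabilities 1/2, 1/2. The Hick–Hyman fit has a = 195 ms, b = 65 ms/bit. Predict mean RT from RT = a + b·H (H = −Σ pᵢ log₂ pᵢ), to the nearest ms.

H = −Σ pᵢ log₂ pᵢ = 0.5·1 + 0.5·1 = 1.000 bits.
RT = 195 + 65 × 1.000 = 260.00 ms.

260 ms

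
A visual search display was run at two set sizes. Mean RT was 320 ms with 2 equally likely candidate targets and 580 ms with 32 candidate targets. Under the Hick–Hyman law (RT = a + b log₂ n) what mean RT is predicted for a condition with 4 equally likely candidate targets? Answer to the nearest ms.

385 ms

With log₂ n on the abscissa the relation is linear; from the two conditions:
  b = (580 − 320) / (log₂ 32 − log₂ 2) = 260 / (5 − 1) = 65 ms/bit
  a = 320 − 65 × 1 = 255 ms
Then RT(4) = 255 + 65 × log₂ 4 = 255 + 65 × 2 ≈ 385.000 ms.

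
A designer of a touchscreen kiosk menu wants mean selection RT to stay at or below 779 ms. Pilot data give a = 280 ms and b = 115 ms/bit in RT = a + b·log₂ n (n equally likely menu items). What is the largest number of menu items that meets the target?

115·log₂ n ≤ 779 − 280 = 499, giving log₂ n ≤ 4.3391 and n ≤ 20.240. The largest whole number is 20.

20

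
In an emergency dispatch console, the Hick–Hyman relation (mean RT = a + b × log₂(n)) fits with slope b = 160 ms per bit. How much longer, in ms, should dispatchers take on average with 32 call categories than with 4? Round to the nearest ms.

480 ms

ΔRT = (a + b log₂ n₂) − (a + b log₂ n₁) = b·(log₂ n₂ − log₂ n₁).
log₂(32) − log₂(4) = log₂(32/4) = log₂(8) = 3.
ΔRT = 160 × 3.0000 = 480.000 ms.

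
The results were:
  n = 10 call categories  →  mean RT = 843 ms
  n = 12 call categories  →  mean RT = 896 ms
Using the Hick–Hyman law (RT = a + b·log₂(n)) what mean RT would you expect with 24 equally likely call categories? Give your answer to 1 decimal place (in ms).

1097.5 ms

Solve the two-equation system in a and b:
  b = (896 − 843) / (log₂ 12 − log₂ 10) = 53 / (3.5850 − 3.3219) = 201.495 ms/bit
  a = 843 − 201.495 × 3.3219 = 173.650 ms
Then RT(24) = 173.650 + 201.495 × log₂ 24 = 173.650 + 201.495 × 4.5850 ≈ 1097.495 ms.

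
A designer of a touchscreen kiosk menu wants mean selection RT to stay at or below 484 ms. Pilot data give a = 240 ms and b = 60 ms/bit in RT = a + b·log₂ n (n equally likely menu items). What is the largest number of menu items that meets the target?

16

60·log₂ n ≤ 484 − 240 = 244, giving log₂ n ≤ 4.0667 and n ≤ 16.757. The largest whole number is 16.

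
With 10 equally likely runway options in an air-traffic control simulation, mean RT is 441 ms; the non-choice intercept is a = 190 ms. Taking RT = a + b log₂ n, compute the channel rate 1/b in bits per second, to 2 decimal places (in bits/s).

b = (441 − 190)/log₂ 10 = 251/3.3219 = 75.559 ms per bit = 0.07556 s/bit; the reciprocal is 13.235 bits/s.

13.23 bits/s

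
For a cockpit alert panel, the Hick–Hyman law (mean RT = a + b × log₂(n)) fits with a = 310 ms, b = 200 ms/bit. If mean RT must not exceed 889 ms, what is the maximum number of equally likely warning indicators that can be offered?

200·log₂ n ≤ 889 − 310 = 579, giving log₂ n ≤ 2.8950 and n ≤ 7.438. The largest whole number is 7.

7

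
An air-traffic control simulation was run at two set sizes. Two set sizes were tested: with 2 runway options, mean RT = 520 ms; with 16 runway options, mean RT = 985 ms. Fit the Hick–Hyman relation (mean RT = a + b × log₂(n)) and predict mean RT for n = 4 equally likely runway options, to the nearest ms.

675 ms

Solve the two-equation system in a and b:
  b = (985 − 520) / (log₂ 16 − log₂ 2) = 465 / (4 − 1) = 155 ms/bit
  a = 520 − 155 × 1 = 365 ms
Then RT(4) = 365 + 155 × log₂ 4 = 365 + 155 × 2 ≈ 675.000 ms.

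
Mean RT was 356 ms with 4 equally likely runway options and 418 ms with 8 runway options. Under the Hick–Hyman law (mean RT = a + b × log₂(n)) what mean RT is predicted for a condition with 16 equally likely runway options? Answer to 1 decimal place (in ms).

With log₂ n on the abscissa the relation is linear; from the two conditions:
  b = (418 − 356) / (log₂ 8 − log₂ 4) = 62 / (3 − 2) = 62.000 ms/bit
  a = 356 − 62.000 × 2 = 232.000 ms
Then RT(16) = 232.000 + 62.000 × log₂ 16 = 232.000 + 62.000 × 4 ≈ 480.000 ms.

480.0 ms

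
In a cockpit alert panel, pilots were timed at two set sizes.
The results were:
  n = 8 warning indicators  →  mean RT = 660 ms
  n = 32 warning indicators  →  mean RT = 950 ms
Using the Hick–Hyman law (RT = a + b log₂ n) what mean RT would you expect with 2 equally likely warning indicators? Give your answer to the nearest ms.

370 ms

Fit slope and intercept:
  b = (950 − 660) / (log₂ 32 − log₂ 8) = 290 / (5 − 3) = 145 ms/bit
  a = 660 − 145 × 3 = 225 ms
Then RT(2) = 225 + 145 × log₂ 2 = 225 + 145 × 1 ≈ 370.000 ms.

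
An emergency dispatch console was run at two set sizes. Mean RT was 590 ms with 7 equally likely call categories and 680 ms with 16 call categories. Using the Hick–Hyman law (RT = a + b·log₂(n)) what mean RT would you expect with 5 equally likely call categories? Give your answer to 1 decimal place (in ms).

Solve the two-equation system in a and b:
  b = (680 − 590) / (log₂ 16 − log₂ 7) = 90 / (4 − 2.8074) = 75.463 ms/bit
  a = 590 − 75.463 × 2.8074 = 378.150 ms
Then RT(5) = 378.150 + 75.463 × log₂ 5 = 378.150 + 75.463 × 2.3219 ≈ 553.368 ms.

553.4 ms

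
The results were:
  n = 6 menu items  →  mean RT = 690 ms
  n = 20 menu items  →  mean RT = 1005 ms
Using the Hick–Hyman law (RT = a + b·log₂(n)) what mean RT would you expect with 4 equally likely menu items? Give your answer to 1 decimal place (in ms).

583.9 ms

Fit slope and intercept:
  b = (1005 − 690) / (log₂ 20 − log₂ 6) = 315 / (4.3219 − 2.5850) = 181.351 ms/bit
  a = 690 − 181.351 × 2.5850 = 221.215 ms
Then RT(4) = 221.215 + 181.351 × log₂ 4 = 221.215 + 181.351 × 2 ≈ 583.917 ms.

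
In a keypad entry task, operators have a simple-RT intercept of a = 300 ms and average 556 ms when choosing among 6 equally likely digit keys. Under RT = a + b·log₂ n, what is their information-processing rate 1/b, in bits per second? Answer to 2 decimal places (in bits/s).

b = (556 − 300)/log₂ 6 = 256/2.5850 = 99.034 ms per bit = 0.09903 s/bit; the reciprocal is 10.098 bits/s.

10.10 bits/s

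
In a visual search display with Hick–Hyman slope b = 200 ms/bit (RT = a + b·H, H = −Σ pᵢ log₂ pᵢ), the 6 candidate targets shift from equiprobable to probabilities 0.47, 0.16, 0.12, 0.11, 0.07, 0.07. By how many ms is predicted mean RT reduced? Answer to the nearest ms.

79 ms

The RT saving is b·ΔH. Equiprobable H₀ = log₂(6) = 2.5850 bits; with the given probabilities H = 2.1894 bits.
b·(H₀ − H) = 200 × (2.5850 − 2.1894) = 79.11 ms.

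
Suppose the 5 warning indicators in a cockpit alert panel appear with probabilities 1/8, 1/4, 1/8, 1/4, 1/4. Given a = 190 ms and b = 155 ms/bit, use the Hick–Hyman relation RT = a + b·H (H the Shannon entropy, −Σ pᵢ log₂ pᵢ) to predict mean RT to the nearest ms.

539 ms

Each term −pᵢ log₂ pᵢ: 0.125·3 + 0.25·2 + 0.125·3 + 0.25·2 + 0.25·2; summed, H = 2.250 bits.
Mean RT = a + bH = 190 + 155·2.250 = 538.75 ms.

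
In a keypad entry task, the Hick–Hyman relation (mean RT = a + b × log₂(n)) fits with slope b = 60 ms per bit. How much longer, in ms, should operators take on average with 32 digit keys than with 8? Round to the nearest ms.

Only the slope matters, since a is common to both: ΔRT = b·log₂(n₂/n₁).
log₂(32) − log₂(8) = log₂(32/8) = log₂(4) = 2.
ΔRT = 60 × 2.0000 = 120.000 ms.

120 ms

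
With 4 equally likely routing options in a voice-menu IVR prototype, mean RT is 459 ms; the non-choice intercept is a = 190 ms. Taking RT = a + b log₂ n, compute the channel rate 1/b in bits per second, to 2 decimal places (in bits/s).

b = (459 − 190)/log₂ 4 = 269/2 = 134.500 ms per bit = 0.13450 s/bit; the reciprocal is 7.435 bits/s.

7.43 bits/s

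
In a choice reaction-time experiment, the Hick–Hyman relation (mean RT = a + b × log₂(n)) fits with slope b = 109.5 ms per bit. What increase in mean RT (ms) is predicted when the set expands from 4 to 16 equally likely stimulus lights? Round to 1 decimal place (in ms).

219.0 ms

ΔRT = (a + b log₂ n₂) − (a + b log₂ n₁) = b·(log₂ n₂ − log₂ n₁).
log₂(16) − log₂(4) = log₂(16/4) = log₂(4) = 2.
ΔRT = 109.5 × 2.0000 = 219.000 ms.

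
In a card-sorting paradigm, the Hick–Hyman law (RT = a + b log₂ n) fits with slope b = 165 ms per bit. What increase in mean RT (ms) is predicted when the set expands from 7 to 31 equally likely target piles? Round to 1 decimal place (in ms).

ΔRT = (a + b log₂ n₂) − (a + b log₂ n₁) = b·(log₂ n₂ − log₂ n₁).
log₂(31) − log₂(7) = 4.9542 − 2.8074 = 2.1468.
ΔRT = 165 × 2.1468 = 354.229 ms.

354.2 ms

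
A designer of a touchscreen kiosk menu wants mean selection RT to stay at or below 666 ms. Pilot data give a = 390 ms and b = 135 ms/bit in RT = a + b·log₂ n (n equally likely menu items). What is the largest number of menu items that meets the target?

135·log₂ n ≤ 666 − 390 = 276, giving log₂ n ≤ 2.0444 and n ≤ 4.125. The largest whole number is 4.

4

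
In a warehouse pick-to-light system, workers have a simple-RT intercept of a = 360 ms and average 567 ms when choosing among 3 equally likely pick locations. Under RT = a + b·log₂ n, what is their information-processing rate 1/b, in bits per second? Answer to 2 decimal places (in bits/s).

7.66 bits/s

b = (567 − 360)/log₂ 3 = 207/1.5850 = 130.602 ms per bit = 0.13060 s/bit; the reciprocal is 7.657 bits/s.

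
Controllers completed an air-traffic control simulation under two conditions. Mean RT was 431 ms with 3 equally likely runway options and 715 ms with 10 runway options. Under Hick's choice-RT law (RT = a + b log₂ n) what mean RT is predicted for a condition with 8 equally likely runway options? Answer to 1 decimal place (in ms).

With log₂ n on the abscissa the relation is linear; from the two conditions:
  b = (715 − 431) / (log₂ 10 − log₂ 3) = 284 / (3.3219 − 1.5850) = 163.504 ms/bit
  a = 431 − 163.504 × 1.5850 = 171.853 ms
Then RT(8) = 171.853 + 163.504 × log₂ 8 = 171.853 + 163.504 × 3 ≈ 662.364 ms.

662.4 ms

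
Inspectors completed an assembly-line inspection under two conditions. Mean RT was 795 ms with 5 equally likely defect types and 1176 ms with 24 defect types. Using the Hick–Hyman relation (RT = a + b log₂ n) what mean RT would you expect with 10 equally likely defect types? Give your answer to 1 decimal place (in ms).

Solve the two-equation system in a and b:
  b = (1176 − 795) / (log₂ 24 − log₂ 5) = 381 / (4.5850 − 2.3219) = 168.358 ms/bit
  a = 795 − 168.358 × 2.3219 = 404.085 ms
Then RT(10) = 404.085 + 168.358 × log₂ 10 = 404.085 + 168.358 × 3.3219 ≈ 963.358 ms.

963.4 ms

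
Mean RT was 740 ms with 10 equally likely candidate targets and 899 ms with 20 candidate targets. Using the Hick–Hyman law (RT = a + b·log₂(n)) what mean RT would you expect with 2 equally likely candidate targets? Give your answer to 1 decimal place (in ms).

RT is linear in log₂ n, so two points fix the line:
  b = (899 − 740) / (log₂ 20 − log₂ 10) = 159 / (4.3219 − 3.3219) = 159.000 ms/bit
  a = 740 − 159.000 × 3.3219 = 211.813 ms
Then RT(2) = 211.813 + 159.000 × log₂ 2 = 211.813 + 159.000 × 1 ≈ 370.813 ms.

370.8 ms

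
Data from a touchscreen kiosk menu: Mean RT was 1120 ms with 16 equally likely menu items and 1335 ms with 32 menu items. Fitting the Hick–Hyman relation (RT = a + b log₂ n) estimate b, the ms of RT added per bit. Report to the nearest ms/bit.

b = (RT₂ − RT₁)/(log₂ n₂ − log₂ n₁) = (1335 − 1120)/(5 − 4) = 215 ms/bit.

215 ms/bit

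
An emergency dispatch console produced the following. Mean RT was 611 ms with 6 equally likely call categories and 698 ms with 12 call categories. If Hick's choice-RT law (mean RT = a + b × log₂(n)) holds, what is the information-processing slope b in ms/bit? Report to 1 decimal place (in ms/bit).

87.0 ms/bit

Slope: b = (698 − 611) / (log₂ 12 − log₂ 6) = 87/1.0000 = 87.000 ms/bit.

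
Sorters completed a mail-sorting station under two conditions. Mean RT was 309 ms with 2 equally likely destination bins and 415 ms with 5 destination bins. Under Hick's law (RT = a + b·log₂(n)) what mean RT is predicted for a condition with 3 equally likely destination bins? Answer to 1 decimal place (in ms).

Solve the two-equation system in a and b:
  b = (415 − 309) / (log₂ 5 − log₂ 2) = 106 / (2.3219 − 1) = 80.186 ms/bit
  a = 309 − 80.186 × 1 = 228.814 ms
Then RT(3) = 228.814 + 80.186 × log₂ 3 = 228.814 + 80.186 × 1.5850 ≈ 355.906 ms.

355.9 ms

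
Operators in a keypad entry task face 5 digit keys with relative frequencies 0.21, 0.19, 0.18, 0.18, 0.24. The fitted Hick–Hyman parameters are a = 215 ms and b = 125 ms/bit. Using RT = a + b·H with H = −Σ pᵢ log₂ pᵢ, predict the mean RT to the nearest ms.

504 ms

H = 0.21·log₂(1/0.21) + 0.19·log₂(1/0.19) + 0.18·log₂(1/0.18) + 0.18·log₂(1/0.18) + 0.24·log₂(1/0.24) = 2.3128 bits.
RT = 215 + 125 × 2.3128 = 504.10 ms.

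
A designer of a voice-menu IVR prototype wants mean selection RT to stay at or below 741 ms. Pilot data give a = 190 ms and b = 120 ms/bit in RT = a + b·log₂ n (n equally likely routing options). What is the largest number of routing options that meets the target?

Set 190 + 120·log₂ n ≤ 741 → log₂ n ≤ (741 − 190)/120 = 4.5917.
So n ≤ 2^4.5917 = 24.112; the largest integer n is 24.

24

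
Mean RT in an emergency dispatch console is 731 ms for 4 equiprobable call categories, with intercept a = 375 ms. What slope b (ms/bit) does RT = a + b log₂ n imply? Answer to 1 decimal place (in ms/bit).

178.0 ms/bit

b = (731 − 375) / log₂(4) = 356 / 2 = 178.000 ms/bit.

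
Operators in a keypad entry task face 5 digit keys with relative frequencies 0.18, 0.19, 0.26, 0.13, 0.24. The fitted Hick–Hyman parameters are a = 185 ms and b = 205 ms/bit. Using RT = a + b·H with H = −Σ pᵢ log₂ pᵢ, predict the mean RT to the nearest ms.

H = 0.18·log₂(1/0.18) + 0.19·log₂(1/0.19) + 0.26·log₂(1/0.26) + 0.13·log₂(1/0.13) + 0.24·log₂(1/0.24) = 2.2826 bits.
RT = 185 + 205 × 2.2826 = 652.93 ms.

653 ms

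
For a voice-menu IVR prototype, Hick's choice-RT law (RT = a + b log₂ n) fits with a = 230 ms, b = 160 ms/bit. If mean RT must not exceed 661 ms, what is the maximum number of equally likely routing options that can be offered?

Information budget: (661 − 230)/160 = 2.6938 bits, so n ≤ 2^2.6938 = 6.470 → at most 6.

6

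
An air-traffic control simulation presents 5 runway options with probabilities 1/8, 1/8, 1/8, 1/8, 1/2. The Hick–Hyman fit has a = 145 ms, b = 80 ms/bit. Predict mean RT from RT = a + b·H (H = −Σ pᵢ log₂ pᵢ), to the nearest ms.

305 ms

H = −Σ pᵢ log₂ pᵢ = 0.125·3 + 0.125·3 + 0.125·3 + 0.125·3 + 0.5·1 = 2.000 bits.
RT = 145 + 80 × 2.000 = 305.00 ms.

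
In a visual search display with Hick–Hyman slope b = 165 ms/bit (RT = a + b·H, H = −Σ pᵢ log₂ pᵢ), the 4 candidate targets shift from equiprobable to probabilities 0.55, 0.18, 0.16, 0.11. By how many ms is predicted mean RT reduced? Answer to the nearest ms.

51 ms

Equiprobable entropy H₀ = log₂ 4 = 2.0000 bits.
Skewed entropy H = −Σ pᵢ log₂ pᵢ = 1.6930 bits.
ΔRT = b·(H₀ − H) = 165 × 0.3070 = 50.66 ms.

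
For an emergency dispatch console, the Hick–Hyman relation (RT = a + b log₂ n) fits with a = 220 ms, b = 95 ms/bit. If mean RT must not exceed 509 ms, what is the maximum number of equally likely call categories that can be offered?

Information budget: (509 − 220)/95 = 3.0421 bits, so n ≤ 2^3.0421 = 8.237 → at most 8.

8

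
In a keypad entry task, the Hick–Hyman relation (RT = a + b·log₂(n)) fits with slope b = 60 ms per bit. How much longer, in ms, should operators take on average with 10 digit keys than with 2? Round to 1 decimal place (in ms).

Only the slope matters, since a is common to both: ΔRT = b·log₂(n₂/n₁).
log₂(10) − log₂(2) = 3.3219 − 1 = 2.3219.
ΔRT = 60 × 2.3219 = 139.316 ms.

139.3 ms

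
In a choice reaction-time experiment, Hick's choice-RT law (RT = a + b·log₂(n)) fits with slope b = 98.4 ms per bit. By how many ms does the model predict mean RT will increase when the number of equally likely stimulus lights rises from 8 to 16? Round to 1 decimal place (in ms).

ΔRT = (a + b log₂ n₂) − (a + b log₂ n₁) = b·(log₂ n₂ − log₂ n₁).
log₂(16) − log₂(8) = log₂(16/8) = log₂(2) = 1.
ΔRT = 98.4 × 1.0000 = 98.400 ms.

98.4 ms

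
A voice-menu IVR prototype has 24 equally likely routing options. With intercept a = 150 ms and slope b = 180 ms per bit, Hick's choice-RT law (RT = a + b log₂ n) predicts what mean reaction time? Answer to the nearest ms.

log₂(24) = 4.5850 bits, so RT = 150 + 180 × 4.5850 ≈ 975.293 ms.

975 ms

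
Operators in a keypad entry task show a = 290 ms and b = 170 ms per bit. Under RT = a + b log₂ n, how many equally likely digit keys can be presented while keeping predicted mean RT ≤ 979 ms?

16

170·log₂ n ≤ 979 − 290 = 689, giving log₂ n ≤ 4.0529 and n ≤ 16.598. The largest whole number is 16.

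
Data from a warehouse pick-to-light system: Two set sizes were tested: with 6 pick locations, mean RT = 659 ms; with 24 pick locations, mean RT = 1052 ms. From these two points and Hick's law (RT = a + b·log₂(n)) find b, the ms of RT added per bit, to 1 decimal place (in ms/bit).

196.5 ms/bit

Slope: b = (1052 − 659) / (log₂ 24 − log₂ 6) = 393/2.0000 = 196.500 ms/bit.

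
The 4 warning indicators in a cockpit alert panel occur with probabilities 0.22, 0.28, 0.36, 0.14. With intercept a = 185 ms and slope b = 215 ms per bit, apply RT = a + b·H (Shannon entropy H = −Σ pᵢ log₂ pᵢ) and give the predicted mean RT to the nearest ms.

H = 0.22·log₂(1/0.22) + 0.28·log₂(1/0.28) + 0.36·log₂(1/0.36) + 0.14·log₂(1/0.14) = 1.9225 bits.
RT = 185 + 215 × 1.9225 = 598.34 ms.

598 ms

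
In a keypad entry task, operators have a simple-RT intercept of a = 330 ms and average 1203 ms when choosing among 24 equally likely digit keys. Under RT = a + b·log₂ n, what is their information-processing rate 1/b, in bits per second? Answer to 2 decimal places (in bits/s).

5.25 bits/s

Choice component = 1203 − 330 = 873 ms over log₂(24) = 4.5850 bits.
b = 873 / 4.5850 = 190.405 ms/bit, so 1/b = 5.252 bits/s.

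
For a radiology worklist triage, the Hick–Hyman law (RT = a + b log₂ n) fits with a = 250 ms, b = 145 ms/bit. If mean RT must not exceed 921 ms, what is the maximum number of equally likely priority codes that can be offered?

24

Information budget: (921 − 250)/145 = 4.6276 bits, so n ≤ 2^4.6276 = 24.720 → at most 24.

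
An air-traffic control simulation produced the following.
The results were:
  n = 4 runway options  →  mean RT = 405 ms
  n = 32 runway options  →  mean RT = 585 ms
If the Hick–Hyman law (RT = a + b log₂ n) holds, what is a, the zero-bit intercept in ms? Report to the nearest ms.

285 ms

b = (RT₂ − RT₁)/(log₂ n₂ − log₂ n₁) = (585 − 405)/(5 − 2) = 60 ms/bit.
Intercept: a = 405 − 60·log₂(4) = 285.000 ms.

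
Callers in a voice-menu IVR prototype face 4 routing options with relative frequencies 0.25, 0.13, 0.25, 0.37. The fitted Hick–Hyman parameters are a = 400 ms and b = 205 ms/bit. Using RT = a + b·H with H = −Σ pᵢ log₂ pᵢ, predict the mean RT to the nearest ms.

H = 0.25·log₂(1/0.25) + 0.13·log₂(1/0.13) + 0.25·log₂(1/0.25) + 0.37·log₂(1/0.37) = 1.9134 bits.
RT = 400 + 205 × 1.9134 = 792.24 ms.

792 ms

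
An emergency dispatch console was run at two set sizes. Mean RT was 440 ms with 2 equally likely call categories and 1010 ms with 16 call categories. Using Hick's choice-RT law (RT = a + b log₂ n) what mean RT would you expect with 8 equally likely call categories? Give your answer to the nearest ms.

With log₂ n on the abscissa the relation is linear; from the two conditions:
  b = (1010 − 440) / (log₂ 16 − log₂ 2) = 570 / (4 − 1) = 190 ms/bit
  a = 440 − 190 × 1 = 250 ms
Then RT(8) = 250 + 190 × log₂ 8 = 250 + 190 × 3 ≈ 820.000 ms.

820 ms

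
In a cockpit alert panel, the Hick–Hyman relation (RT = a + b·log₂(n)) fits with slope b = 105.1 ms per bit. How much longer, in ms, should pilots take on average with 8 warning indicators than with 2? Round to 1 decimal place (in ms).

The intercept a cancels: ΔRT = b·(log₂ n₂ − log₂ n₁) = b·log₂(n₂/n₁).
log₂(8) − log₂(2) = log₂(8/2) = log₂(4) = 2.
ΔRT = 105.1 × 2.0000 = 210.200 ms.

210.2 ms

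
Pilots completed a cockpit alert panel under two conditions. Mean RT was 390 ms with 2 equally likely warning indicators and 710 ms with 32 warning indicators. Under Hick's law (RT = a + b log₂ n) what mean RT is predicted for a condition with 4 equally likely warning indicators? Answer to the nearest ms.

470 ms

RT is linear in log₂ n, so two points fix the line:
  b = (710 − 390) / (log₂ 32 − log₂ 2) = 320 / (5 − 1) = 80 ms/bit
  a = 390 − 80 × 1 = 310 ms
Then RT(4) = 310 + 80 × log₂ 4 = 310 + 80 × 2 ≈ 470.000 ms.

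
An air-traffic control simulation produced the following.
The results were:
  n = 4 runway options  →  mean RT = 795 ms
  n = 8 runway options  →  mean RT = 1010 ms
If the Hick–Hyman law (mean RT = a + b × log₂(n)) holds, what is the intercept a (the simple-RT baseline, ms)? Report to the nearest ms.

b = (RT₂ − RT₁)/(log₂ n₂ − log₂ n₁) = (1010 − 795)/(3 − 2) = 215 ms/bit.
Intercept: a = 795 − 215·log₂(4) = 365.000 ms.

365 ms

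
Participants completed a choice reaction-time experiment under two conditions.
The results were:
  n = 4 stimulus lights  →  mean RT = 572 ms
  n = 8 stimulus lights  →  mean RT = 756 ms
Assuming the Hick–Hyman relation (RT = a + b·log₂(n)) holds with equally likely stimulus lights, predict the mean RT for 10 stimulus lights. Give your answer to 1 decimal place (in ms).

Fit slope and intercept:
  b = (756 − 572) / (log₂ 8 − log₂ 4) = 184 / (3 − 2) = 184.000 ms/bit
  a = 572 − 184.000 × 2 = 204.000 ms
Then RT(10) = 204.000 + 184.000 × log₂ 10 = 204.000 + 184.000 × 3.3219 ≈ 815.235 ms.

815.2 ms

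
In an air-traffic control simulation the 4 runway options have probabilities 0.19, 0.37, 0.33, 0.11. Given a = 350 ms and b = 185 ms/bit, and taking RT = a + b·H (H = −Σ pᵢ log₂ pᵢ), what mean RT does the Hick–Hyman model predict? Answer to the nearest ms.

695 ms

H = 0.19·log₂(1/0.19) + 0.37·log₂(1/0.37) + 0.33·log₂(1/0.33) + 0.11·log₂(1/0.11) = 1.8641 bits.
RT = 350 + 185 × 1.8641 = 694.85 ms.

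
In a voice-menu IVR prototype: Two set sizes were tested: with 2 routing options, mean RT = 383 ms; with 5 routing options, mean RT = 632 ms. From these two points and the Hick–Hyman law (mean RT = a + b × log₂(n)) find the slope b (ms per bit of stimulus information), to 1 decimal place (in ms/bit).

188.4 ms/bit

Slope: b = (632 − 383) / (log₂ 5 − log₂ 2) = 249/1.3219 = 188.361 ms/bit.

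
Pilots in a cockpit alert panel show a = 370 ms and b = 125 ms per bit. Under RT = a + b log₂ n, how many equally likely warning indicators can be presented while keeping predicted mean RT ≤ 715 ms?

6

Set 370 + 125·log₂ n ≤ 715 → log₂ n ≤ (715 − 370)/125 = 2.7600.
So n ≤ 2^2.7600 = 6.774; the largest integer n is 6.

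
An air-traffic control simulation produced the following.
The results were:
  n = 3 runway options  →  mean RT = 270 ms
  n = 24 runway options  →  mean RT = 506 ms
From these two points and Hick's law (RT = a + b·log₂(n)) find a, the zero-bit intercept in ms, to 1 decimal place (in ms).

145.3 ms

b = (RT₂ − RT₁)/(log₂ n₂ − log₂ n₁) = (506 − 270)/(4.5850 − 1.5850) = 78.667 ms/bit.
a = RT₁ − b·log₂ n₁ = 270 − 78.667 × 1.5850 = 145.316 ms.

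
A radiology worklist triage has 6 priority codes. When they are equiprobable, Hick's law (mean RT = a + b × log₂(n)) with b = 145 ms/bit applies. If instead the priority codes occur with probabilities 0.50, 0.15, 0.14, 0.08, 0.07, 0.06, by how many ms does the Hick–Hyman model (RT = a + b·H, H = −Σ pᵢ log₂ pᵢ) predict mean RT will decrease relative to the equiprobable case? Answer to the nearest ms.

The RT saving is b·ΔH. Equiprobable H₀ = log₂(6) = 2.5850 bits; with the given probabilities H = 2.1113 bits.
b·(H₀ − H) = 145 × (2.5850 − 2.1113) = 68.69 ms.

69 ms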